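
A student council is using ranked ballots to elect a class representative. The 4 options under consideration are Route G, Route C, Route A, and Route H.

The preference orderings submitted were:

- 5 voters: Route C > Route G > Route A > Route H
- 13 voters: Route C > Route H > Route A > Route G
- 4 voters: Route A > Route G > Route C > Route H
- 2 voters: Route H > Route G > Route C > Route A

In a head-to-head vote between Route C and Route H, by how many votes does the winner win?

Ballots ranking Route C above Route H: 5+13+4 = 22.
Ballots ranking Route H above Route C: 2.
Route C wins 22–2, a margin of 20.

20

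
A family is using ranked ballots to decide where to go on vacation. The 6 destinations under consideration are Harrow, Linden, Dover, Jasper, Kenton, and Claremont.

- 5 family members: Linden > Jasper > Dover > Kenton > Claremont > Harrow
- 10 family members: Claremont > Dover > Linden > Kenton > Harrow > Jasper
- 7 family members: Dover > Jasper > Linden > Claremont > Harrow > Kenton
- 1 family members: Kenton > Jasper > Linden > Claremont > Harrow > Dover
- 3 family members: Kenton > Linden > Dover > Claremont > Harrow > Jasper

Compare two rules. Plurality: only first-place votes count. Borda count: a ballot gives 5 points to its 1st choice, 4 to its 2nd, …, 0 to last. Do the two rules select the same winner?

No

Plurality first-place counts: Harrow 0, Linden 5, Dover 7, Jasper 0, Kenton 4, Claremont 10 → Claremont.
Borda totals: Harrow 21, Linden 91, Dover 99, Jasper 52, Kenton 50, Claremont 77 → Dover.
The two rules disagree: plurality picks Claremont, Borda picks Dover.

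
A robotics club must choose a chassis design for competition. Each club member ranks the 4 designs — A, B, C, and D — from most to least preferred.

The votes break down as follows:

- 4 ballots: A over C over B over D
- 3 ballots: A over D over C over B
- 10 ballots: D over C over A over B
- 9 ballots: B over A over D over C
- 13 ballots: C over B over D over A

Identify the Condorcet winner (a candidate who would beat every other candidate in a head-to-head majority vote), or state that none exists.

Head-to-head results (39 voters total):
A vs B: B wins 22–17.
A vs C: C wins 23–16.
A vs D: D wins 23–16.
B vs C: C wins 30–9.
B vs D: B wins 26–13.
C vs D: D wins 22–17.
No candidate beats all others: B beats D beats C beats B, a majority cycle.

No Condorcet winner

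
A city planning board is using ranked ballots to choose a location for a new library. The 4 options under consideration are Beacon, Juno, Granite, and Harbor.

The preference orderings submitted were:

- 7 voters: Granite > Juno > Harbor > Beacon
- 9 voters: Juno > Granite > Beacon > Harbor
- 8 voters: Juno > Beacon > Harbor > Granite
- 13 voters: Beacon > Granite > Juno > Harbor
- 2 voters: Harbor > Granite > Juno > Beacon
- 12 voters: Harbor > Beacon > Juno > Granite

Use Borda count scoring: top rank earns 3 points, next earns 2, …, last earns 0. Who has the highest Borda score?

Juno

Borda scores:
  Beacon: 7·0 + 9·1 + 8·2 + 13·3 + 2·0 + 12·2 = 88
  Juno: 7·2 + 9·3 + 8·3 + 13·1 + 2·1 + 12·1 = 92
  Granite: 7·3 + 9·2 + 8·0 + 13·2 + 2·2 + 12·0 = 69
  Harbor: 7·1 + 9·0 + 8·1 + 13·0 + 2·3 + 12·3 = 57
Juno has the highest total.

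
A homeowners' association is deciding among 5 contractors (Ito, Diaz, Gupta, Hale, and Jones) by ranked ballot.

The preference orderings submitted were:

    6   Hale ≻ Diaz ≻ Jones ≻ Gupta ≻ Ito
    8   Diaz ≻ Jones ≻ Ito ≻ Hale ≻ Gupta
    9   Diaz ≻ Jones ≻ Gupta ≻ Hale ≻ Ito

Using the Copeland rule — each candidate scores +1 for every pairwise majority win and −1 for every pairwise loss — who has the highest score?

Pairwise results:
  Ito vs Diaz: Diaz wins 23–0.
  Ito vs Gupta: Gupta wins 15–8.
  Ito vs Hale: Hale wins 15–8.
  Ito vs Jones: Jones wins 23–0.
  Diaz vs Gupta: Diaz wins 23–0.
  Diaz vs Hale: Diaz wins 17–6.
  Diaz vs Jones: Diaz wins 23–0.
  Gupta vs Hale: Hale wins 14–9.
  Gupta vs Jones: Jones wins 23–0.
  Hale vs Jones: Jones wins 17–6.
Copeland scores (wins − losses):
  Ito: 0 − 4 = -4
  Diaz: 4 − 0 = 4
  Gupta: 1 − 3 = -2
  Hale: 2 − 2 = 0
  Jones: 3 − 1 = 2
Diaz has the best Copeland score.

Diaz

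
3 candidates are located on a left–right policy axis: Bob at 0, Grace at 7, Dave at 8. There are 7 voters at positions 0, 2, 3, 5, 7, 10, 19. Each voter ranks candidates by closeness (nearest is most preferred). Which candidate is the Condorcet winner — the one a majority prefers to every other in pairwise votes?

With single-peaked preferences on a line, the Condorcet winner is the candidate closest to the median voter.
The median voter (position 5) is closest to Grace at 7.
Check: Grace vs Dave — voters closer to Grace: 5 of 7.

Grace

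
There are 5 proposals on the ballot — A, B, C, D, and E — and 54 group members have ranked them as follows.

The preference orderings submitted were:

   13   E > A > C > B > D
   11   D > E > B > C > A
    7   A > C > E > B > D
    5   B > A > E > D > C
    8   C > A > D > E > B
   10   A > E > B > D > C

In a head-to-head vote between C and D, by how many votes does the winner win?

Ballots ranking C above D: 13+7+8 = 28.
Ballots ranking D above C: 11+5+10 = 26.
C wins 28–26, a margin of 2.

2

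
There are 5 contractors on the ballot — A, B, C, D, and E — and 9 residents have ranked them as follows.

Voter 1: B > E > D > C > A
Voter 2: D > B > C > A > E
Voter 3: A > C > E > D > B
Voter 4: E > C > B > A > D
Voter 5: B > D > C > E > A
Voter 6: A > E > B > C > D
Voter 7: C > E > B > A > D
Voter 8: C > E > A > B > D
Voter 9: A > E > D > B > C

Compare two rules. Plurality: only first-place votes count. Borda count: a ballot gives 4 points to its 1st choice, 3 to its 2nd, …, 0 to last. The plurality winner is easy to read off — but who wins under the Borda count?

E

Plurality first-place counts: A 3, B 2, C 2, D 1, E 1 → A.
Borda totals: A 17, B 19, C 20, D 12, E 22 → E.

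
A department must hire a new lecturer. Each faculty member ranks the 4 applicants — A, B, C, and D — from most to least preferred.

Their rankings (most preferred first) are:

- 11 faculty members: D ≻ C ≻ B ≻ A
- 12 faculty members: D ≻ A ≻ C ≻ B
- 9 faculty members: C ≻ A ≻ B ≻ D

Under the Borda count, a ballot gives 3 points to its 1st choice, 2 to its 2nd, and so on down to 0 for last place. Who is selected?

D

Borda scores:
  A: 11·0 + 12·2 + 9·2 = 42
  B: 11·1 + 12·0 + 9·1 = 20
  C: 11·2 + 12·1 + 9·3 = 61
  D: 11·3 + 12·3 + 9·0 = 69
D has the highest total.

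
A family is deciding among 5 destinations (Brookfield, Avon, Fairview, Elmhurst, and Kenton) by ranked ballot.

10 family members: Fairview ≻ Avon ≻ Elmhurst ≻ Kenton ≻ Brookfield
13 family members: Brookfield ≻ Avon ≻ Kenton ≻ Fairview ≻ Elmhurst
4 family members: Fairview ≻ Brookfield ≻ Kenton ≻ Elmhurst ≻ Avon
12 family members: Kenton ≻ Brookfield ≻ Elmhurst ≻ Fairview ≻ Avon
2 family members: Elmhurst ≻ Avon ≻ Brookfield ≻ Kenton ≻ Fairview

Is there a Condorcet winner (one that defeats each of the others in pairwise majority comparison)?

Head-to-head results (41 voters total):
Brookfield vs Avon: Brookfield wins 29–12.
Brookfield vs Fairview: Brookfield wins 27–14.
Brookfield vs Elmhurst: Brookfield wins 29–12.
Brookfield vs Kenton: Kenton wins 22–19.
Avon vs Fairview: Fairview wins 26–15.
Avon vs Elmhurst: Avon wins 23–18.
Avon vs Kenton: Avon wins 25–16.
Fairview vs Elmhurst: Fairview wins 27–14.
Fairview vs Kenton: Kenton wins 27–14.
Elmhurst vs Kenton: Kenton wins 29–12.
No candidate beats all others: Brookfield beats Avon beats Kenton beats Brookfield, a majority cycle.

No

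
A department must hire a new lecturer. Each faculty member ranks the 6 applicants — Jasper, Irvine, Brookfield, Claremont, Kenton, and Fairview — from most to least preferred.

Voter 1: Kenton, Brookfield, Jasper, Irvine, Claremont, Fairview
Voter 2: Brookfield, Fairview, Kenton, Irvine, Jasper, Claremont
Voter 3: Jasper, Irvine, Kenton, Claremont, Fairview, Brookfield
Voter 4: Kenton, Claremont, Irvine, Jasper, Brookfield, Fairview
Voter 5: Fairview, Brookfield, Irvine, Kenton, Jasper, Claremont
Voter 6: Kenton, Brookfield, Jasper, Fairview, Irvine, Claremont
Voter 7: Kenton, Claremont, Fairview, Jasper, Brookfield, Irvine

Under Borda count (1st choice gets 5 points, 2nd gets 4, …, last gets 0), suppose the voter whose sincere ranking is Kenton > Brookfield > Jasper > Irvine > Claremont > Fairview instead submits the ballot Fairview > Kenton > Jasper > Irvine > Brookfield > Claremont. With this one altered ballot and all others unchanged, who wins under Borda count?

Kenton

Borda totals with the altered ballot: Jasper 17, Irvine 15, Brookfield 16, Claremont 10, Kenton 27, Fairview 20.
The winner is unchanged: still Kenton.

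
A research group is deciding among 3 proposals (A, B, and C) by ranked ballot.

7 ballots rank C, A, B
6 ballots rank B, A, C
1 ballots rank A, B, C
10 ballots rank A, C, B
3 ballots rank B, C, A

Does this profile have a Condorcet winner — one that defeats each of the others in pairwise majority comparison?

Head-to-head results (27 voters total):
A vs B: A wins 18–9.
A vs C: A wins 17–10.
B vs C: C wins 17–10.
A beats each rival — B (18–9), C (17–10) — so A is the Condorcet winner.

Yes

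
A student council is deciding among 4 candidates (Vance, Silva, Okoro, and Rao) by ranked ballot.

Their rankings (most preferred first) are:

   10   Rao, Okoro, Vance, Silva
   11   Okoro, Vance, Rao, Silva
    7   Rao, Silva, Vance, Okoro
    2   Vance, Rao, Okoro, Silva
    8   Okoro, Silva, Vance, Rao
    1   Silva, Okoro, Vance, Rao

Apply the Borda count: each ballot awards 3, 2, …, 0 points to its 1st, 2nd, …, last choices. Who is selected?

Borda scores:
  Vance: 10·1 + 11·2 + 7·1 + 2·3 + 8·1 + 1 = 54
  Silva: 10·0 + 11·0 + 7·2 + 2·0 + 8·2 + 3 = 33
  Okoro: 10·2 + 11·3 + 7·0 + 2·1 + 8·3 + 2 = 81
  Rao: 10·3 + 11·1 + 7·3 + 2·2 + 8·0 + 0 = 66
Okoro has the highest total.

Okoro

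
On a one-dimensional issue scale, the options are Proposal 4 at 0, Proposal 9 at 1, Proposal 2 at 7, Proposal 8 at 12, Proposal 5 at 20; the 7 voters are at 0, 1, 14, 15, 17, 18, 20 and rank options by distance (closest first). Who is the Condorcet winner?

With single-peaked preferences on a line, the Condorcet winner is the candidate closest to the median voter.
The median voter (position 15) is closest to Proposal 8 at 12.
Check: Proposal 8 vs Proposal 4 — voters closer to Proposal 8: 5 of 7.

Proposal 8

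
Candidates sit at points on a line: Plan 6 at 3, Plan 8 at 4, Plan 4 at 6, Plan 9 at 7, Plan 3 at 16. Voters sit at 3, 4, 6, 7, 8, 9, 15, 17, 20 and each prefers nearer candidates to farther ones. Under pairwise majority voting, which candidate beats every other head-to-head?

With single-peaked preferences on a line, the Condorcet winner is the candidate closest to the median voter.
The median voter (position 8) is closest to Plan 9 at 7.
Check: Plan 9 vs Plan 3 — voters closer to Plan 9: 6 of 9.

Plan 9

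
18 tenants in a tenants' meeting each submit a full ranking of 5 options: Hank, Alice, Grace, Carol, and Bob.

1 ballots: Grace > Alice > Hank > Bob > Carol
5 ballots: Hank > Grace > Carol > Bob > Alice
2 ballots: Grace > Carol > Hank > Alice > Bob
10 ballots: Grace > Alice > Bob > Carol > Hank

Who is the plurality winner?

Grace

First-place vote totals:
  Hank: 5
  Alice: 0
  Grace: 13
  Carol: 0
  Bob: 0
Grace has the most first-place votes.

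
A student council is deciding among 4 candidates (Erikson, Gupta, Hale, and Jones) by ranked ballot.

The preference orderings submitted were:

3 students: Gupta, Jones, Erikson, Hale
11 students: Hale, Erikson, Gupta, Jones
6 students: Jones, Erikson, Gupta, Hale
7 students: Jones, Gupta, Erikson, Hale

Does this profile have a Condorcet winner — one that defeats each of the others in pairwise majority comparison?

Head-to-head results (27 voters total):
Erikson vs Gupta: Erikson wins 17–10.
Erikson vs Hale: Erikson wins 16–11.
Erikson vs Jones: Jones wins 16–11.
Gupta vs Hale: Gupta wins 16–11.
Gupta vs Jones: Gupta wins 14–13.
Hale vs Jones: Jones wins 16–11.
No candidate beats all others: Erikson beats Gupta beats Jones beats Erikson, a majority cycle.

No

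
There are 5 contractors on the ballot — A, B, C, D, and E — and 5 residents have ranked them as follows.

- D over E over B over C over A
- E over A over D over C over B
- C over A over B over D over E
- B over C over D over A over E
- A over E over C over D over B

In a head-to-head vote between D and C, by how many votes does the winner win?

Ballots ranking D above C: 2.
Ballots ranking C above D: 3.
C wins 3–2, a margin of 1.

1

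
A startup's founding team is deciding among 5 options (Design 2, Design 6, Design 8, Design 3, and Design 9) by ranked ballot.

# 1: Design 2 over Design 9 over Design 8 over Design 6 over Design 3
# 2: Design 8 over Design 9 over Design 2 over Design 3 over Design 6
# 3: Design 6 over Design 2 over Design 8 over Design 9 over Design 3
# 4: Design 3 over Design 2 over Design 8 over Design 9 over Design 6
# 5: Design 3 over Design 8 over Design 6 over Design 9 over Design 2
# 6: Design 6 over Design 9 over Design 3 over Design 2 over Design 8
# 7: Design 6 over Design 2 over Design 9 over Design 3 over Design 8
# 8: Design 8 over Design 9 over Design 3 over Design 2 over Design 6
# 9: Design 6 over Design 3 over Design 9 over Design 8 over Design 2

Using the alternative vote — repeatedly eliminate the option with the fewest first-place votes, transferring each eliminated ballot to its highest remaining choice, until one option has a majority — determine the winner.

Round 1: Design 6 4, Design 8 2, Design 3 2, Design 2 1, Design 9 0. Design 9 has the fewest and is eliminated.
Round 2: Design 6 4, Design 8 2, Design 3 2, Design 2 1. Design 2 has the fewest and is eliminated.
Round 3: Design 6 4, Design 8 3, Design 3 2. Design 3 has the fewest and is eliminated.
Round 4: Design 8 5, Design 6 4. Design 8 has a majority.

Design 8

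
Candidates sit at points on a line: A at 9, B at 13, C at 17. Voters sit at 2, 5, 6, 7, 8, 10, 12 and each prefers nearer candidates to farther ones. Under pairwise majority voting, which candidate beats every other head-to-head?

With single-peaked preferences on a line, the Condorcet winner is the candidate closest to the median voter.
The median voter (position 7) is closest to A at 9.
Check: A vs C — voters closer to A: 7 of 7.

A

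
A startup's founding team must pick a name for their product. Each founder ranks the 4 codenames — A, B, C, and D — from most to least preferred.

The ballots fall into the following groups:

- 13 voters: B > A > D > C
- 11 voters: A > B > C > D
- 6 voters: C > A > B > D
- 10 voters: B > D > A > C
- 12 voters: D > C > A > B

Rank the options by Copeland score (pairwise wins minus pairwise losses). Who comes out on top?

Pairwise results:
  A vs B: A wins 29–23.
  A vs C: A wins 34–18.
  A vs D: A wins 30–22.
  B vs C: B wins 34–18.
  B vs D: B wins 40–12.
  C vs D: D wins 35–17.
Copeland scores (wins − losses):
  A: 3 − 0 = 3
  B: 2 − 1 = 1
  C: 0 − 3 = -3
  D: 1 − 2 = -1
A has the best Copeland score.

A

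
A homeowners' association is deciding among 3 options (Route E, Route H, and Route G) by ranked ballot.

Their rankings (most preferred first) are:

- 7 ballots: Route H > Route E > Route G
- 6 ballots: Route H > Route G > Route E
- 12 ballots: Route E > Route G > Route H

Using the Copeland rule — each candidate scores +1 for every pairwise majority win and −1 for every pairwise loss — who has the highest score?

Route H

Pairwise results:
  Route E vs Route H: Route H wins 13–12.
  Route E vs Route G: Route E wins 19–6.
  Route H vs Route G: Route H wins 13–12.
Copeland scores (wins − losses):
  Route E: 1 − 1 = 0
  Route H: 2 − 0 = 2
  Route G: 0 − 2 = -2
Route H has the best Copeland score.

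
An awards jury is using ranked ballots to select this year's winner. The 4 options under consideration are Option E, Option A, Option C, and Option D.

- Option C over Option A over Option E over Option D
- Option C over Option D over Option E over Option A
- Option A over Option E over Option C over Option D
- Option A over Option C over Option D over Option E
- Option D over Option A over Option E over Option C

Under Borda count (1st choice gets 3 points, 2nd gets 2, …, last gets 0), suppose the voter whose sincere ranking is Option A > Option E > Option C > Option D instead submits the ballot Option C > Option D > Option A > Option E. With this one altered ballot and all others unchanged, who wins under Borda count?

Option C

Borda totals with the altered ballot: Option E 3, Option A 8, Option C 11, Option D 8.
The switch changes the winner from Option A to Option C.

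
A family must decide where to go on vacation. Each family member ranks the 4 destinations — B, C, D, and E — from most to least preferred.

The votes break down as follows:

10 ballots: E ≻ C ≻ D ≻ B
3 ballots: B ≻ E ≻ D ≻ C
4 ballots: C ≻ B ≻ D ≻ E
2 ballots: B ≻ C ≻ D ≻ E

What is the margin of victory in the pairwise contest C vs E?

Ballots ranking C above E: 4+2 = 6.
Ballots ranking E above C: 10+3 = 13.
E wins 13–6, a margin of 7.

7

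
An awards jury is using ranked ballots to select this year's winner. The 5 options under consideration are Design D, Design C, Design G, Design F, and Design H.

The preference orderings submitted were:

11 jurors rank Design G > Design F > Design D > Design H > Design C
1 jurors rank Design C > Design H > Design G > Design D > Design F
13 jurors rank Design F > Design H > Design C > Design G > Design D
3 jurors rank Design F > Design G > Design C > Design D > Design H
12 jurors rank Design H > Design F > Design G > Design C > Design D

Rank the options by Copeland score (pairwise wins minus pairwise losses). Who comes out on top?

Pairwise results:
  Design D vs Design C: Design C wins 29–11.
  Design D vs Design G: Design G wins 40–0.
  Design D vs Design F: Design F wins 39–1.
  Design D vs Design H: Design H wins 26–14.
  Design C vs Design G: Design G wins 26–14.
  Design C vs Design F: Design F wins 39–1.
  Design C vs Design H: Design H wins 36–4.
  Design G vs Design F: Design F wins 28–12.
  Design G vs Design H: Design H wins 26–14.
  Design F vs Design H: Design F wins 27–13.
Copeland scores (wins − losses):
  Design D: 0 − 4 = -4
  Design C: 1 − 3 = -2
  Design G: 2 − 2 = 0
  Design F: 4 − 0 = 4
  Design H: 3 − 1 = 2
Design F has the best Copeland score.

Design F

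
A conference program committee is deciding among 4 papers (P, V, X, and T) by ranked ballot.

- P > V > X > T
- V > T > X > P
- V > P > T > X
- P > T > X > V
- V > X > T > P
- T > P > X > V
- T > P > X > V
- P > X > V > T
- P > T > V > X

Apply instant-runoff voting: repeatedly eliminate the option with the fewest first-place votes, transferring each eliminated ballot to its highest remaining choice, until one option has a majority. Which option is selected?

Round 1: P 4, V 3, T 2, X 0. X has the fewest and is eliminated.
Round 2: P 4, V 3, T 2. T has the fewest and is eliminated.
Round 3: P 6, V 3. P has a majority.

P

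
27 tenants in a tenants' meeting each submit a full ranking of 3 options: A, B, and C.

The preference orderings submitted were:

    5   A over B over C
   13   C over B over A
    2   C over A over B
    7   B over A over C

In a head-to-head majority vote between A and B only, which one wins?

Ballots ranking A above B: 5+2 = 7.
Ballots ranking B above A: 13+7 = 20.
B wins the head-to-head, 20–7.

B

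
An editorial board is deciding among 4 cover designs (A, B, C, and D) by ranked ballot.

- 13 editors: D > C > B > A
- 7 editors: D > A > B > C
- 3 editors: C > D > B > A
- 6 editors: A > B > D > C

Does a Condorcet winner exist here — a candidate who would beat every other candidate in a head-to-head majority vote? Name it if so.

Head-to-head results (29 voters total):
A vs B: B wins 16–13.
A vs C: C wins 16–13.
A vs D: D wins 23–6.
B vs C: C wins 16–13.
B vs D: D wins 23–6.
C vs D: D wins 26–3.
D beats each rival — A (23–6), B (23–6), C (26–3) — so D is the Condorcet winner.

D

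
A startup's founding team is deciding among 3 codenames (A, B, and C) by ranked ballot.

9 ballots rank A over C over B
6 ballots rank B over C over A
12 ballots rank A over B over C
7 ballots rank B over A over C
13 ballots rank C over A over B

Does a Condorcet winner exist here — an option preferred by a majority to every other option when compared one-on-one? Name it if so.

A

Head-to-head results (47 voters total):
A vs B: A wins 34–13.
A vs C: A wins 28–19.
B vs C: B wins 25–22.
A beats each rival — B (34–13), C (28–19) — so A is the Condorcet winner.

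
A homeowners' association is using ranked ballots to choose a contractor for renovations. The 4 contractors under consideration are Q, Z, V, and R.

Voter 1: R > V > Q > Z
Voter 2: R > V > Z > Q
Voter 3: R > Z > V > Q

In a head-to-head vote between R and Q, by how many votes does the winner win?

Ballots ranking R above Q: 3.
Ballots ranking Q above R: 0.
R wins 3–0, a margin of 3.

3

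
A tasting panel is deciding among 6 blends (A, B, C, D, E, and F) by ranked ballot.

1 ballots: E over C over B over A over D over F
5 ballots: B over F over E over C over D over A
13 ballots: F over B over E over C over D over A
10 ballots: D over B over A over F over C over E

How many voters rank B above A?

29

Ballots ranking B above A: 1+5+13+10 = 29.
Ballots ranking A above B: 0.
So 29 of 29 voters prefer B to A.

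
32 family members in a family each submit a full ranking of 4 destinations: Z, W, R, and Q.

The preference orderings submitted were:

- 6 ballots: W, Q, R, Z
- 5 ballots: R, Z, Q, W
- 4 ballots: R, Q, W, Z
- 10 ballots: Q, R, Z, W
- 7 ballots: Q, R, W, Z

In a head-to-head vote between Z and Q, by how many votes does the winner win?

Ballots ranking Z above Q: 5.
Ballots ranking Q above Z: 6+4+10+7 = 27.
Q wins 27–5, a margin of 22.

22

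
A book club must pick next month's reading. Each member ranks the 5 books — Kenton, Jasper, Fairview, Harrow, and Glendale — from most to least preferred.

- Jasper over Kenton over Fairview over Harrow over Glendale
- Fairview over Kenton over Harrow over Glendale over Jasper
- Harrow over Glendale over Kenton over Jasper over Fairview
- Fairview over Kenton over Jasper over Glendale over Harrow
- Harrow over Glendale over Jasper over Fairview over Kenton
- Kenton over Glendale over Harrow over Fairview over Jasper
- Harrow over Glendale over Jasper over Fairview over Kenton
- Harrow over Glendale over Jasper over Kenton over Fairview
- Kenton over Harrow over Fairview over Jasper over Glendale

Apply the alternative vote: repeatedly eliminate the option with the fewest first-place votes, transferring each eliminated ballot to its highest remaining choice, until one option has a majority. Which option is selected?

Round 1: Harrow 4, Kenton 2, Fairview 2, Jasper 1, Glendale 0. Glendale has the fewest and is eliminated.
Round 2: Harrow 4, Kenton 2, Fairview 2, Jasper 1. Jasper has the fewest and is eliminated.
Round 3: Harrow 4, Kenton 3, Fairview 2. Fairview has the fewest and is eliminated.
Round 4: Kenton 5, Harrow 4. Kenton has a majority.

Kenton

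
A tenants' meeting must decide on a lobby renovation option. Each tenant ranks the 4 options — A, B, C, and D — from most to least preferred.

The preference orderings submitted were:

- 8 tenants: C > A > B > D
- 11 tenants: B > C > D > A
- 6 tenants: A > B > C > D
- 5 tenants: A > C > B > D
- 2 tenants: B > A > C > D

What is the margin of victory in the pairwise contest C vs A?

6

Ballots ranking C above A: 8+11 = 19.
Ballots ranking A above C: 6+5+2 = 13.
C wins 19–13, a margin of 6.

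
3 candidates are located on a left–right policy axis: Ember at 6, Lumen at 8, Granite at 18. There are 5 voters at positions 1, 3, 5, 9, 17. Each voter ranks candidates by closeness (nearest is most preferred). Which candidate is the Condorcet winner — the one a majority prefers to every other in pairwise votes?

Ember

With single-peaked preferences on a line, the Condorcet winner is the candidate closest to the median voter.
The median voter (position 5) is closest to Ember at 6.
Check: Ember vs Lumen — voters closer to Ember: 3 of 5.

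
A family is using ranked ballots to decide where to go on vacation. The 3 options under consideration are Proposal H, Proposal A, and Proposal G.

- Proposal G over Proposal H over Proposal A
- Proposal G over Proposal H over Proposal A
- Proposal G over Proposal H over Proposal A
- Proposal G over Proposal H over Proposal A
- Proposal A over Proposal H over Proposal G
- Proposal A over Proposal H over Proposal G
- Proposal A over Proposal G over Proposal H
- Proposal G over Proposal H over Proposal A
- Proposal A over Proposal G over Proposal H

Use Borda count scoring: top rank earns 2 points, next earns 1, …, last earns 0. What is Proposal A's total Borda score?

Borda scores:
  Proposal H: 1 + 1 + 1 + 1 + 1 + 1 + 0 + 1 + 0 = 7
  Proposal A: 0 + 0 + 0 + 0 + 2 + 2 + 2 + 0 + 2 = 8
  Proposal G: 2 + 2 + 2 + 2 + 0 + 0 + 1 + 2 + 1 = 12

8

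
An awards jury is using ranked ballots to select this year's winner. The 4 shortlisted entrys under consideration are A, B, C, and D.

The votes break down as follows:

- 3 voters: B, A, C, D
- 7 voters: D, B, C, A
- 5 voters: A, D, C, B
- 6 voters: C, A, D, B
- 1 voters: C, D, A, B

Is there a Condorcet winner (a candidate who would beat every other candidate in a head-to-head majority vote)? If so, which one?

Head-to-head results (22 voters total):
A vs B: A wins 12–10.
A vs C: C wins 14–8.
A vs D: A wins 14–8.
B vs C: C wins 12–10.
B vs D: D wins 19–3.
C vs D: D wins 12–10.
No candidate beats all others: A beats D beats C beats A, a majority cycle.

There is no Condorcet winner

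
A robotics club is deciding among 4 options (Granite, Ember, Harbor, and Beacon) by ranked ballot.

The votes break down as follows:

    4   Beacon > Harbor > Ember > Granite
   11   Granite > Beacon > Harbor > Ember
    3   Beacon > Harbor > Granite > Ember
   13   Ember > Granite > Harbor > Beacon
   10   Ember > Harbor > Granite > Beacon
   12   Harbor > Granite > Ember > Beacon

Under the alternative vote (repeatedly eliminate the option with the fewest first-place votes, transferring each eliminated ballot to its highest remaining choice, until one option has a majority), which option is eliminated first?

Beacon

Round 1: Ember 23, Harbor 12, Granite 11, Beacon 7. Beacon has the fewest and is eliminated.
Round 2: Ember 23, Harbor 19, Granite 11. Granite has the fewest and is eliminated.
Round 3: Harbor 30, Ember 23. Harbor has a majority.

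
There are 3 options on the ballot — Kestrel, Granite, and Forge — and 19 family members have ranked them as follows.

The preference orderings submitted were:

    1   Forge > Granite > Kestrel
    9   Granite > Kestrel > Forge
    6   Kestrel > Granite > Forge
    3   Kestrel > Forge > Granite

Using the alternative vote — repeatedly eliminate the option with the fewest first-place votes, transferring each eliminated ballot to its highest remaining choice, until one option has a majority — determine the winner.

Round 1: Kestrel 9, Granite 9, Forge 1. Forge has the fewest and is eliminated.
Round 2: Granite 10, Kestrel 9. Granite has a majority.

Granite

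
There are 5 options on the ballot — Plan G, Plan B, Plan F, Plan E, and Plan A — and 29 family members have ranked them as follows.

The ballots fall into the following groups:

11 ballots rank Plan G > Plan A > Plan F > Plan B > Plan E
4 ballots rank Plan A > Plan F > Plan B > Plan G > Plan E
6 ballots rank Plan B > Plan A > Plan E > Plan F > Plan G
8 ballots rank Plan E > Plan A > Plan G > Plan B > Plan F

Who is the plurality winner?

Plan G

First-place vote totals:
  Plan G: 11
  Plan B: 6
  Plan F: 0
  Plan E: 8
  Plan A: 4
Plan G has the most first-place votes.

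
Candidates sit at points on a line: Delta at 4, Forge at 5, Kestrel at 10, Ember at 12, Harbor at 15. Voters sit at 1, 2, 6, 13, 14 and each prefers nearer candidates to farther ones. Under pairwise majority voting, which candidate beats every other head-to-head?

With single-peaked preferences on a line, the Condorcet winner is the candidate closest to the median voter.
The median voter (position 6) is closest to Forge at 5.
Check: Forge vs Delta — voters closer to Forge: 3 of 5.

Forge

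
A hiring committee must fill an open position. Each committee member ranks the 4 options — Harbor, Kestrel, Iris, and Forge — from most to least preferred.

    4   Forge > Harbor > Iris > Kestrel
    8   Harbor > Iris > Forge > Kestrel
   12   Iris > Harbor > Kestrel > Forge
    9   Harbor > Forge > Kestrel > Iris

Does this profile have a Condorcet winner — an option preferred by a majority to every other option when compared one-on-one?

Yes

Head-to-head results (33 voters total):
Harbor vs Kestrel: Harbor wins 33–0.
Harbor vs Iris: Harbor wins 21–12.
Harbor vs Forge: Harbor wins 29–4.
Kestrel vs Iris: Iris wins 24–9.
Kestrel vs Forge: Forge wins 21–12.
Iris vs Forge: Iris wins 20–13.
Harbor beats each rival — Kestrel (33–0), Iris (21–12), Forge (29–4) — so Harbor is the Condorcet winner.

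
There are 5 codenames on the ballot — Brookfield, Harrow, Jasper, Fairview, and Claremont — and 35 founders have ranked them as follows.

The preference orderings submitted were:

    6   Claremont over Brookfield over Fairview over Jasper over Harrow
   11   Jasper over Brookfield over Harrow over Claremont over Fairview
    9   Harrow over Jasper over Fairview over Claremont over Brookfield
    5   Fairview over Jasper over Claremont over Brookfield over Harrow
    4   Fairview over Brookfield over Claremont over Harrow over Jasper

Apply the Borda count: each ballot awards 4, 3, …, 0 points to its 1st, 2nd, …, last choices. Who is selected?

Borda scores:
  Brookfield: 6·3 + 11·3 + 9·0 + 5·1 + 4·3 = 68
  Harrow: 6·0 + 11·2 + 9·4 + 5·0 + 4·1 = 62
  Jasper: 6·1 + 11·4 + 9·3 + 5·3 + 4·0 = 92
  Fairview: 6·2 + 11·0 + 9·2 + 5·4 + 4·4 = 66
  Claremont: 6·4 + 11·1 + 9·1 + 5·2 + 4·2 = 62
Jasper has the highest total.

Jasper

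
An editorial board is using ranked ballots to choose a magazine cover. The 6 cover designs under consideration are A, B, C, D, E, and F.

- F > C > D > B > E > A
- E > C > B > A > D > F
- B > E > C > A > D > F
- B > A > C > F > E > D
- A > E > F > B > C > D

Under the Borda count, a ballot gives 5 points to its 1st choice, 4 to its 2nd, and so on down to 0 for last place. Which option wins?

Borda scores:
  A: 0 + 2 + 2 + 4 + 5 = 13
  B: 2 + 3 + 5 + 5 + 2 = 17
  C: 4 + 4 + 3 + 3 + 1 = 15
  D: 3 + 1 + 1 + 0 + 0 = 5
  E: 1 + 5 + 4 + 1 + 4 = 15
  F: 5 + 0 + 0 + 2 + 3 = 10
B has the highest total.

B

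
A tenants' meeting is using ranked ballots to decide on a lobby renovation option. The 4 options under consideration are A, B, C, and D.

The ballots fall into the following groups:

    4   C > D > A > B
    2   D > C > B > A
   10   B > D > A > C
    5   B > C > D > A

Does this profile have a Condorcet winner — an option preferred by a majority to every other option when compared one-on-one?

Head-to-head results (21 voters total):
A vs B: B wins 17–4.
A vs C: C wins 11–10.
A vs D: D wins 21–0.
B vs C: B wins 15–6.
B vs D: B wins 15–6.
C vs D: D wins 12–9.
B beats each rival — A (17–4), C (15–6), D (15–6) — so B is the Condorcet winner.

Yes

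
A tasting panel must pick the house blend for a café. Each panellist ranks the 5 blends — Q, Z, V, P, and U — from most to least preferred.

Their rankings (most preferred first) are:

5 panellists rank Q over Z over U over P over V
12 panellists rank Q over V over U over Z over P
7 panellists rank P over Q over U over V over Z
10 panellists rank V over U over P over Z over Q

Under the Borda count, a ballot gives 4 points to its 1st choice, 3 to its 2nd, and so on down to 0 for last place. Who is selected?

Borda scores:
  Q: 5·4 + 12·4 + 7·3 + 10·0 = 89
  Z: 5·3 + 12·1 + 7·0 + 10·1 = 37
  V: 5·0 + 12·3 + 7·1 + 10·4 = 83
  P: 5·1 + 12·0 + 7·4 + 10·2 = 53
  U: 5·2 + 12·2 + 7·2 + 10·3 = 78
Q has the highest total.

Q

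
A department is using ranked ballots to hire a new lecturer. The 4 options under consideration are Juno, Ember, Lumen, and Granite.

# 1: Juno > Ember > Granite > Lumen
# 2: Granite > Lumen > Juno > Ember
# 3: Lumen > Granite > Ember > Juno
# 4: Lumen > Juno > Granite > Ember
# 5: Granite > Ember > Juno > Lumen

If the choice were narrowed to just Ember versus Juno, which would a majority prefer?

Ballots ranking Ember above Juno: 2.
Ballots ranking Juno above Ember: 3.
Juno wins the head-to-head, 3–2.

Juno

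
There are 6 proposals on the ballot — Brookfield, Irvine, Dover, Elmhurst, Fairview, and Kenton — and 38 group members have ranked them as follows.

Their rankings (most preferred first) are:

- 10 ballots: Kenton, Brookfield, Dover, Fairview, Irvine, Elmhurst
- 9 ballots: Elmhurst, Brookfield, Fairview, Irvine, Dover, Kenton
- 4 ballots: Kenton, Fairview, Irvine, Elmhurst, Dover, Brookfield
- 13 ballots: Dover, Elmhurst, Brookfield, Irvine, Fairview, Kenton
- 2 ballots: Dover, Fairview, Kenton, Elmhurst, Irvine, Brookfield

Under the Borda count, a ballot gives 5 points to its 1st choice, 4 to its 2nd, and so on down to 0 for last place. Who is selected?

Borda scores:
  Brookfield: 10·4 + 9·4 + 4·0 + 13·3 + 2·0 = 115
  Irvine: 10·1 + 9·2 + 4·3 + 13·2 + 2·1 = 68
  Dover: 10·3 + 9·1 + 4·1 + 13·5 + 2·5 = 118
  Elmhurst: 10·0 + 9·5 + 4·2 + 13·4 + 2·2 = 109
  Fairview: 10·2 + 9·3 + 4·4 + 13·1 + 2·4 = 84
  Kenton: 10·5 + 9·0 + 4·5 + 13·0 + 2·3 = 76
Dover has the highest total.

Dover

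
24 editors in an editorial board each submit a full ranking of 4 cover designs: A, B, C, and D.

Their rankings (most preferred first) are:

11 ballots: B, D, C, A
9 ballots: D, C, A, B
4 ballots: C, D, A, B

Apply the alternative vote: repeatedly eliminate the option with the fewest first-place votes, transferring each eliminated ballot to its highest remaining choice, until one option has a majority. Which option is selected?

Round 1: B 11, D 9, C 4, A 0. A has the fewest and is eliminated.
Round 2: B 11, D 9, C 4. C has the fewest and is eliminated.
Round 3: D 13, B 11. D has a majority.

D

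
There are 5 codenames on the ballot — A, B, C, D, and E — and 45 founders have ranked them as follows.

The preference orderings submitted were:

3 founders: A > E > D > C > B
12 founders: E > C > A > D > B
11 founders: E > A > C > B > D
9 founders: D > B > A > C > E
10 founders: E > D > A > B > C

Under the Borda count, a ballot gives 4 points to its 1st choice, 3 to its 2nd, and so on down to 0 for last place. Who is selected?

E

Borda scores:
  A: 3·4 + 12·2 + 11·3 + 9·2 + 10·2 = 107
  B: 3·0 + 12·0 + 11·1 + 9·3 + 10·1 = 48
  C: 3·1 + 12·3 + 11·2 + 9·1 + 10·0 = 70
  D: 3·2 + 12·1 + 11·0 + 9·4 + 10·3 = 84
  E: 3·3 + 12·4 + 11·4 + 9·0 + 10·4 = 141
E has the highest total.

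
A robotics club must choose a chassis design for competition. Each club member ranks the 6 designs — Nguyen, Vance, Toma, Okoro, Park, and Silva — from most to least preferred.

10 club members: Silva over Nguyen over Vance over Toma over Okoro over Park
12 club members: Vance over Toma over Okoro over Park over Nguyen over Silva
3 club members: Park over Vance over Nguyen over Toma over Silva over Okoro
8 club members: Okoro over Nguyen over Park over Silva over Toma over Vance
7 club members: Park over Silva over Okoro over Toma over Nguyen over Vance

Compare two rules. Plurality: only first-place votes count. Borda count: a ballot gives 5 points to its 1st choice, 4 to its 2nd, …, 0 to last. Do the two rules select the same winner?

No

Plurality first-place counts: Nguyen 0, Vance 12, Toma 0, Okoro 8, Park 10, Silva 10 → Vance.
Borda totals: Nguyen 100, Vance 102, Toma 96, Okoro 107, Park 98, Silva 97 → Okoro.
The two rules disagree: plurality picks Vance, Borda picks Okoro.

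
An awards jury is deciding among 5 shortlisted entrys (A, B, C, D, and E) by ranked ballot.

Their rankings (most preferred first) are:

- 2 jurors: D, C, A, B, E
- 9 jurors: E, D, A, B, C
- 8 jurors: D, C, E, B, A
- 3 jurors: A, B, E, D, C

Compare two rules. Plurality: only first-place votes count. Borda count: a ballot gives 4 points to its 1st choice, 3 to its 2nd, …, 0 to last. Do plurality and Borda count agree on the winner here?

Yes

Plurality first-place counts: A 3, B 0, C 0, D 10, E 9 → D.
Borda totals: A 34, B 28, C 30, D 70, E 58 → D.
The two rules agree on D.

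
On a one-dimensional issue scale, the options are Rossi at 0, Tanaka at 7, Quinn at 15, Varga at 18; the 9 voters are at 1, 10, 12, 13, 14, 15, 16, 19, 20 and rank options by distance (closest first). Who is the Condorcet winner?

Quinn

With single-peaked preferences on a line, the Condorcet winner is the candidate closest to the median voter.
The median voter (position 14) is closest to Quinn at 15.
Check: Quinn vs Varga — voters closer to Quinn: 7 of 9.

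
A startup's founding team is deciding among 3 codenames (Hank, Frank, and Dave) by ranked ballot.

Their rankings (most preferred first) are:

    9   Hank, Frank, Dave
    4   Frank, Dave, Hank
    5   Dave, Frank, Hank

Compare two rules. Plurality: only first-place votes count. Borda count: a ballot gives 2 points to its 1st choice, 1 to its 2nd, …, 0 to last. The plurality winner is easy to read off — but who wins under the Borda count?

Plurality first-place counts: Hank 9, Frank 4, Dave 5 → Hank.
Borda totals: Hank 18, Frank 22, Dave 14 → Frank.

Frank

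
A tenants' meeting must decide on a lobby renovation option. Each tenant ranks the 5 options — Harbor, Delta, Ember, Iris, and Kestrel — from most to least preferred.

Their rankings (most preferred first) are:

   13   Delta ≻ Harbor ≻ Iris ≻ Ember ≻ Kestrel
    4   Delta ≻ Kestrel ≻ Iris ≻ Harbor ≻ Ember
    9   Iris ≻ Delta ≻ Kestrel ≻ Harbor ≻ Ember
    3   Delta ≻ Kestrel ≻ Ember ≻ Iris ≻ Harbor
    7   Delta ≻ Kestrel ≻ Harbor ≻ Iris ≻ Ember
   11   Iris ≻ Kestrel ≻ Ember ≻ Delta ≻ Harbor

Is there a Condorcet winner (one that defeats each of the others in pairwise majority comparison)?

Yes

Head-to-head results (47 voters total):
Harbor vs Delta: Delta wins 47–0.
Harbor vs Ember: Harbor wins 33–14.
Harbor vs Iris: Iris wins 27–20.
Harbor vs Kestrel: Kestrel wins 34–13.
Delta vs Ember: Delta wins 36–11.
Delta vs Iris: Delta wins 27–20.
Delta vs Kestrel: Delta wins 36–11.
Ember vs Iris: Iris wins 44–3.
Ember vs Kestrel: Kestrel wins 34–13.
Iris vs Kestrel: Iris wins 33–14.
Delta beats each rival — Harbor (47–0), Ember (36–11), Iris (27–20), Kestrel (36–11) — so Delta is the Condorcet winner.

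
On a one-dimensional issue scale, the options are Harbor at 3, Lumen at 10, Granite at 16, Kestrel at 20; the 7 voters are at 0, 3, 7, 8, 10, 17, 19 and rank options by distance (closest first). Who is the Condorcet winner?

Lumen

With single-peaked preferences on a line, the Condorcet winner is the candidate closest to the median voter.
The median voter (position 8) is closest to Lumen at 10.
Check: Lumen vs Kestrel — voters closer to Lumen: 5 of 7.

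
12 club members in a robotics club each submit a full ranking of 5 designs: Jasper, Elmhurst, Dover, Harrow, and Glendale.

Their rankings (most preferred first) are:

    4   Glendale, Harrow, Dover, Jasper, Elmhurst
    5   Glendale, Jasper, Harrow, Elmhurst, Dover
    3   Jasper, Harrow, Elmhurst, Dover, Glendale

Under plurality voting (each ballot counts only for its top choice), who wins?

Glendale

First-place vote totals:
  Jasper: 3
  Elmhurst: 0
  Dover: 0
  Harrow: 0
  Glendale: 9
Glendale has the most first-place votes.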